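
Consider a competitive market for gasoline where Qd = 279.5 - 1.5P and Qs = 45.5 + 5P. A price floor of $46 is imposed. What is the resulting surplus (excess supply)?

Surplus = 65

Equilibrium price would be P* = 36, so the floor at 46 binds.
At P = 46: Qd = 210.5, Qs = 275.5.
Surplus = 275.5 − 210.5 = 65.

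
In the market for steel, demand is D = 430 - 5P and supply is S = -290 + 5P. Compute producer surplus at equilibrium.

Producer surplus = 490

Equilibrium: 430 - 5P = -290 + 5P gives P* = 72, Q* = 70.
Supply starts at P = 58 (where S = 0).
PS = ½(72 − 58)(70) = 490.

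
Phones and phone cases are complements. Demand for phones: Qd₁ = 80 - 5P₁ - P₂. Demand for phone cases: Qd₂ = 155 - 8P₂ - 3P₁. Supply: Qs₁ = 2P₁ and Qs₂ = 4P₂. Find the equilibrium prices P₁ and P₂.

P₁ = 805/81, P₂ = 845/81

Market 1: 80 - 5P₁ - P₂ = 2P₁ → 7P₁ + P₂ = 80.
Market 2: 12P₂ + 3P₁ = 155.
Eliminating P₂: 12×(1) − 1×(2) gives 81P₁ = 805, so P₁ = 805/81.
Back-substitute into (2): P₂ = (155 − 3×805/81) / 12 = 845/81.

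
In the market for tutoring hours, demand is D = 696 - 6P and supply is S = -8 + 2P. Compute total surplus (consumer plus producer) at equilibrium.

Equilibrium: 696 - 6P = -8 + 2P gives P* = 88, Q* = 168.
Demand choke price: P = 116; supply starts at P = 4.
CS = ½(116 − 88)(168) = 2352; PS = ½(88 − 4)(168) = 7056.

Total surplus = 9408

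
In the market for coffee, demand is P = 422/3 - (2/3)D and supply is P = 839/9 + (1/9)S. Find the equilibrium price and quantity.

Set the two price expressions equal: 422/3 - (2/3)Q = 839/9 + (1/9)Q.
427/9 = (7/9)Q, so Q* = 61.
P* = 422/3 − (2/3)(61) = 100.

P* = 100, Q* = 61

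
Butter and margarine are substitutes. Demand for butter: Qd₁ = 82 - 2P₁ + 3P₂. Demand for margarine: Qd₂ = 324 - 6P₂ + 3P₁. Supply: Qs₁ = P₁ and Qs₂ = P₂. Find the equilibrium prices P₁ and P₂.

Market 1: 82 - 2P₁ + 3P₂ = P₁ → 3P₁ - 3P₂ = 82.
Market 2: 7P₂ - 3P₁ = 324.
Eliminating P₂: 7×(1) + 3×(2) gives 12P₁ = 1546, so P₁ = 773/6.
Back-substitute into (2): P₂ = (324 + 3×773/6) / 7 = 101.5.

P₁ = 773/6, P₂ = 101.5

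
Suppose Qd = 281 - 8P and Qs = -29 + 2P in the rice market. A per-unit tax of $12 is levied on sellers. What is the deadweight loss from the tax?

Pre-tax equilibrium: P* = 31, Q* = 33.
Tax on sellers shifts supply to Qs = -29 + 2(P − 12) = -53 + 2P.
281 - 8P = -53 + 2P gives buyer price Pb = 33.4; sellers receive Ps = 33.4 − 12 = 21.4.
New quantity: Q = 281 − 8(33.4) = 13.8.
DWL = ½ × 12 × (33 − 13.8) = 115.2.

Deadweight loss = 115.2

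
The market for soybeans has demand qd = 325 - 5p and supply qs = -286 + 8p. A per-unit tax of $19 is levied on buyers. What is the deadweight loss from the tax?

Pre-tax equilibrium: p* = 47, q* = 90.
Tax on buyers shifts demand to qd = 325 − 5(p + 19) = 230 - 5p.
230 - 5p = -286 + 8p gives seller price ps = 516/13; buyers pay pb = 516/13 + 19 = 763/13.
New quantity: q = 325 − 5(763/13) = 410/13.
DWL = ½ × 19 × (90 − 410/13) = 7220/13.

Deadweight loss = 7220/13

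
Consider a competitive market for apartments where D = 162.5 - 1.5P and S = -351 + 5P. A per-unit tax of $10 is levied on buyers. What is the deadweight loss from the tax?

Pre-tax equilibrium: P* = 79, Q* = 44.
Tax on buyers shifts demand to D = 162.5 − 1.5(P + 10) = 147.5 - 1.5P.
147.5 - 1.5P = -351 + 5P gives seller price Ps = 997/13; buyers pay Pb = 997/13 + 10 = 1127/13.
New quantity: Q = 162.5 − 1.5(1127/13) = 422/13.
DWL = ½ × 10 × (44 − 422/13) = 750/13.

Deadweight loss = 750/13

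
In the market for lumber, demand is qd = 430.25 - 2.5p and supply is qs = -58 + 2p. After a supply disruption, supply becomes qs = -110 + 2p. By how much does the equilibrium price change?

Δp = 104/9

Original equilibrium: p* = 108.5, q* = 159.
New equilibrium: 430.25 - 2.5p = -110 + 2p, so 540.25 = 4.5p and p' = 2161/18; q' = 430.25 − 2.5(2161/18) = 1171/9.
Change in price: 2161/18 − 108.5 = 104/9.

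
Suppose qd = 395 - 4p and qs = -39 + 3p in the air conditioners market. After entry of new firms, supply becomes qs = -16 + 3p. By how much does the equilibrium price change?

Original equilibrium: p* = 62, q* = 147.
New equilibrium: 395 - 4p = -16 + 3p, so 411 = 7p and p' = 411/7; q' = 395 − 4(411/7) = 1121/7.
Change in price: 411/7 − 62 = -23/7.

Δp = -23/7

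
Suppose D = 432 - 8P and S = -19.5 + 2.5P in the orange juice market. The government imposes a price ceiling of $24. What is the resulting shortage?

Equilibrium price would be P* = 43, so the ceiling at 24 binds.
At P = 24: D = 432 − 8(24) = 240, S = -19.5 + 2.5(24) = 40.5.
Shortage = 240 − 40.5 = 199.5.

Shortage = 199.5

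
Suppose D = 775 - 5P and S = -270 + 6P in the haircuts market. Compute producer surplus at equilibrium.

Equilibrium: 775 - 5P = -270 + 6P gives P* = 95, Q* = 300.
Supply starts at P = 45 (where S = 0).
PS = ½(95 − 45)(300) = 7500.

Producer surplus = 7500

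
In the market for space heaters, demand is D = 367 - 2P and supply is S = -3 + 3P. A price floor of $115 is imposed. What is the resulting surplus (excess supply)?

Surplus = 205

Equilibrium price would be P* = 74, so the floor at 115 binds.
At P = 115: D = 137, S = 342.
Surplus = 342 − 137 = 205.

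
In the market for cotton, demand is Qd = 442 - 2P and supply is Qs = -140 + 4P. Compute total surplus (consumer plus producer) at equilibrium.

Total surplus = 23064

Equilibrium: 442 - 2P = -140 + 4P gives P* = 97, Q* = 248.
Demand choke price: P = 221; supply starts at P = 35.
CS = ½(221 − 97)(248) = 15376; PS = ½(97 − 35)(248) = 7688.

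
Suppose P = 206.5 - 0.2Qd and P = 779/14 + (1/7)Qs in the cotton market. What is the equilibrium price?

Set the two price expressions equal: 206.5 - 0.2Q = 779/14 + (1/7)Q.
1056/7 = (12/35)Q, so Q* = 440.
P* = 206.5 − (0.2)(440) = 118.5.

P* = 118.5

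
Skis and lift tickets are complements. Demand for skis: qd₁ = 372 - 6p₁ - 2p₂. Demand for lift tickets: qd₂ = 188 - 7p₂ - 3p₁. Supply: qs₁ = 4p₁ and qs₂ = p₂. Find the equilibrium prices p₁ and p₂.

p₁ = 1300/37, p₂ = 382/37

Market 1: 372 - 6p₁ - 2p₂ = 4p₁ → 10p₁ + 2p₂ = 372.
Market 2: 8p₂ + 3p₁ = 188.
Eliminating p₂: 8×(1) − 2×(2) gives 74p₁ = 2600, so p₁ = 1300/37.
Back-substitute into (2): p₂ = (188 − 3×1300/37) / 8 = 382/37.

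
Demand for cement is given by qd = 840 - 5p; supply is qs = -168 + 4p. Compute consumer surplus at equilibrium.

Consumer surplus = 7840

Equilibrium: 840 - 5p = -168 + 4p gives p* = 112, q* = 280.
Demand choke price (qd = 0): p = 168.
CS = ½(168 − 112)(280) = 7840.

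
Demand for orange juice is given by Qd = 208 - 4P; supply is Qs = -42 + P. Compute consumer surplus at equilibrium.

Equilibrium: 208 - 4P = -42 + P gives P* = 50, Q* = 8.
Demand choke price (Qd = 0): P = 52.
CS = ½(52 − 50)(8) = 8.

Consumer surplus = 8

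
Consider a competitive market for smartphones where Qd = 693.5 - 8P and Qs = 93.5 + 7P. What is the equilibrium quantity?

Set Qd = Qs: 693.5 - 8P = 93.5 + 7P.
600 = 15P, so P* = 40.
Q* = 693.5 − 8(40) = 373.5.

Q* = 373.5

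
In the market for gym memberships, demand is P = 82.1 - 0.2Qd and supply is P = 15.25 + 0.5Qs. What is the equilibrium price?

P* = 63

Set the two price expressions equal: 82.1 - 0.2Q = 15.25 + 0.5Q.
66.85 = 0.7Q, so Q* = 95.5.
P* = 82.1 − (0.2)(95.5) = 63.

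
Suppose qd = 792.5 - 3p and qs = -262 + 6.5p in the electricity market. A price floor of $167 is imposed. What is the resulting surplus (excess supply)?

Surplus = 532

Equilibrium price would be p* = 111, so the floor at 167 binds.
At p = 167: qd = 291.5, qs = 823.5.
Surplus = 823.5 − 291.5 = 532.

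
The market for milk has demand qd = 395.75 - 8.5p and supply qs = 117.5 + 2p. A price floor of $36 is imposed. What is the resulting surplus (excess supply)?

Equilibrium price would be p* = 26.5, so the floor at 36 binds.
At p = 36: qd = 89.75, qs = 189.5.
Surplus = 189.5 − 89.75 = 99.75.

Surplus = 99.75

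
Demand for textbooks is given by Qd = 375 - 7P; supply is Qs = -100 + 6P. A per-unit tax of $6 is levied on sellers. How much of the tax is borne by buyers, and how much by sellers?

Buyers bear 36/13, sellers bear 42/13

Pre-tax equilibrium: P* = 475/13, Q* = 1550/13.
Tax on sellers shifts supply to Qs = -100 + 6(P − 6) = -136 + 6P.
375 - 7P = -136 + 6P gives buyer price Pb = 511/13; sellers receive Ps = 511/13 − 6 = 433/13.
New quantity: Q = 375 − 7(511/13) = 1298/13.
Buyer burden = 511/13 − 475/13 = 36/13; seller burden = 475/13 − 433/13 = 42/13.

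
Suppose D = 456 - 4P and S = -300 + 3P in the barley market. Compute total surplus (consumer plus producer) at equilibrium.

Total surplus = 168

Equilibrium: 456 - 4P = -300 + 3P gives P* = 108, Q* = 24.
Demand choke price: P = 114; supply starts at P = 100.
CS = ½(114 − 108)(24) = 72; PS = ½(108 − 100)(24) = 96.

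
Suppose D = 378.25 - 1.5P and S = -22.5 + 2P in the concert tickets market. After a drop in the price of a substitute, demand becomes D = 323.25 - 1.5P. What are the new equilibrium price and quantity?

Original equilibrium: P* = 114.5, Q* = 206.5.
New equilibrium: 323.25 - 1.5P = -22.5 + 2P, so 345.75 = 3.5P and P' = 1383/14; Q' = 323.25 − 1.5(1383/14) = 2451/14.

P' = 1383/14, Q' = 2451/14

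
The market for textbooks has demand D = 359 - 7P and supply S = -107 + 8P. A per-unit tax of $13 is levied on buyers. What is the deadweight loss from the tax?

Pre-tax equilibrium: P* = 466/15, Q* = 2123/15.
Tax on buyers shifts demand to D = 359 − 7(P + 13) = 268 - 7P.
268 - 7P = -107 + 8P gives seller price Ps = 25; buyers pay Pb = 25 + 13 = 38.
New quantity: Q = 359 − 7(38) = 93.
DWL = ½ × 13 × (2123/15 − 93) = 4732/15.

Deadweight loss = 4732/15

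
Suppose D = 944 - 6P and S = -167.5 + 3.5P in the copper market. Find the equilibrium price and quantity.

P* = 117, Q* = 242

Set D = S: 944 - 6P = -167.5 + 3.5P.
1111.5 = 9.5P, so P* = 117.
Q* = 944 − 6(117) = 242.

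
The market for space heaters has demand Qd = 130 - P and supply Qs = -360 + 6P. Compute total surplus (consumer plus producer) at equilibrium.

Total surplus = 2100

Equilibrium: 130 - P = -360 + 6P gives P* = 70, Q* = 60.
Demand choke price: P = 130; supply starts at P = 60.
CS = ½(130 − 70)(60) = 1800; PS = ½(70 − 60)(60) = 300.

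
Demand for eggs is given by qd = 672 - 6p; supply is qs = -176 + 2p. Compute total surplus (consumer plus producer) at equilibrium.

Total surplus = 432

Equilibrium: 672 - 6p = -176 + 2p gives p* = 106, q* = 36.
Demand choke price: p = 112; supply starts at p = 88.
CS = ½(112 − 106)(36) = 108; PS = ½(106 − 88)(36) = 324.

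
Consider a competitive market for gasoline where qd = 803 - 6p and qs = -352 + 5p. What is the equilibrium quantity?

Set qd = qs: 803 - 6p = -352 + 5p.
1155 = 11p, so p* = 105.
q* = 803 − 6(105) = 173.

q* = 173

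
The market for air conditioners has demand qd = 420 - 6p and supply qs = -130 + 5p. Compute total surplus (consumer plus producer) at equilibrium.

Equilibrium: 420 - 6p = -130 + 5p gives p* = 50, q* = 120.
Demand choke price: p = 70; supply starts at p = 26.
CS = ½(70 − 50)(120) = 1200; PS = ½(50 − 26)(120) = 1440.

Total surplus = 2640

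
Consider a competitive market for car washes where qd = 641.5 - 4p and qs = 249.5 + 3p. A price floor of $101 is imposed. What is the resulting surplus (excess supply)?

Surplus = 315

Equilibrium price would be p* = 56, so the floor at 101 binds.
At p = 101: qd = 237.5, qs = 552.5.
Surplus = 552.5 − 237.5 = 315.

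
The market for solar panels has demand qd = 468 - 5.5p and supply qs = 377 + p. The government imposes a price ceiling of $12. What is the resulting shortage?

Shortage = 13

Equilibrium price would be p* = 14, so the ceiling at 12 binds.
At p = 12: qd = 468 − 5.5(12) = 402, qs = 377 + 1(12) = 389.
Shortage = 402 − 389 = 13.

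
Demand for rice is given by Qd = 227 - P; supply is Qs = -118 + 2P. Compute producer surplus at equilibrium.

Producer surplus = 3136

Equilibrium: 227 - P = -118 + 2P gives P* = 115, Q* = 112.
Supply starts at P = 59 (where Qs = 0).
PS = ½(115 − 59)(112) = 3136.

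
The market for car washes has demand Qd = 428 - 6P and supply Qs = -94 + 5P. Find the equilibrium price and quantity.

P* = 522/11, Q* = 1576/11

Set Qd = Qs: 428 - 6P = -94 + 5P.
522 = 11P, so P* = 522/11.
Q* = 428 − 6(522/11) = 1576/11.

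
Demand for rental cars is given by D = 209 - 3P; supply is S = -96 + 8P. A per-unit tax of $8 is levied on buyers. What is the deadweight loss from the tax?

Deadweight loss = 768/11

Pre-tax equilibrium: P* = 305/11, Q* = 1384/11.
Tax on buyers shifts demand to D = 209 − 3(P + 8) = 185 - 3P.
185 - 3P = -96 + 8P gives seller price Ps = 281/11; buyers pay Pb = 281/11 + 8 = 369/11.
New quantity: Q = 209 − 3(369/11) = 1192/11.
DWL = ½ × 8 × (1384/11 − 1192/11) = 768/11.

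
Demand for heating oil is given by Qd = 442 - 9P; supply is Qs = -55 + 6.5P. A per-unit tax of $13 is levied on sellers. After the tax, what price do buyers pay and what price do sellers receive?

Buyers pay 1163/31, sellers receive 760/31

Pre-tax equilibrium: P* = 994/31, Q* = 4756/31.
Tax on sellers shifts supply to Qs = -55 + 6.5(P − 13) = -139.5 + 6.5P.
442 - 9P = -139.5 + 6.5P gives buyer price Pb = 1163/31; sellers receive Ps = 1163/31 − 13 = 760/31.
New quantity: Q = 442 − 9(1163/31) = 3235/31.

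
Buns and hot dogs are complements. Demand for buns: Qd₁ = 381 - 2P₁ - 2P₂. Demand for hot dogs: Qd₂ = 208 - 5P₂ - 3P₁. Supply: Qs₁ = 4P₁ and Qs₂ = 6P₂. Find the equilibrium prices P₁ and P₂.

Market 1: 381 - 2P₁ - 2P₂ = 4P₁ → 6P₁ + 2P₂ = 381.
Market 2: 11P₂ + 3P₁ = 208.
Eliminating P₂: 11×(1) − 2×(2) gives 60P₁ = 3775, so P₁ = 755/12.
Back-substitute into (2): P₂ = (208 − 3×755/12) / 11 = 1.75.

P₁ = 755/12, P₂ = 1.75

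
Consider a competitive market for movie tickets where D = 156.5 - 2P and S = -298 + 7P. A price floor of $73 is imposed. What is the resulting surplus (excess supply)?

Surplus = 202.5

Equilibrium price would be P* = 50.5, so the floor at 73 binds.
At P = 73: D = 10.5, S = 213.
Surplus = 213 − 10.5 = 202.5.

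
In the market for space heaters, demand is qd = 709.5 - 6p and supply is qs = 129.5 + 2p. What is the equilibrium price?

p* = 72.5

Set qd = qs: 709.5 - 6p = 129.5 + 2p.
580 = 8p, so p* = 72.5.
q* = 709.5 − 6(72.5) = 274.5.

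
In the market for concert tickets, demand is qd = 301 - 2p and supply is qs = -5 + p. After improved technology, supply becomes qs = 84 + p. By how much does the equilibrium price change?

Δp = -89/3

Original equilibrium: p* = 102, q* = 97.
New equilibrium: 301 - 2p = 84 + p, so 217 = 3p and p' = 217/3; q' = 301 − 2(217/3) = 469/3.
Change in price: 217/3 − 102 = -89/3.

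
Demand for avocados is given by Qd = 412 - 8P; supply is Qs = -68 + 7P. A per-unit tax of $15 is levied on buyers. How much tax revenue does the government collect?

Tax revenue = 1500

Pre-tax equilibrium: P* = 32, Q* = 156.
Tax on buyers shifts demand to Qd = 412 − 8(P + 15) = 292 - 8P.
292 - 8P = -68 + 7P gives seller price Ps = 24; buyers pay Pb = 24 + 15 = 39.
New quantity: Q = 412 − 8(39) = 100.
Revenue = 15 × 100 = 1500.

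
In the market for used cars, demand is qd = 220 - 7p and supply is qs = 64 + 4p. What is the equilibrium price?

p* = 156/11

Set qd = qs: 220 - 7p = 64 + 4p.
156 = 11p, so p* = 156/11.
q* = 220 − 7(156/11) = 1328/11.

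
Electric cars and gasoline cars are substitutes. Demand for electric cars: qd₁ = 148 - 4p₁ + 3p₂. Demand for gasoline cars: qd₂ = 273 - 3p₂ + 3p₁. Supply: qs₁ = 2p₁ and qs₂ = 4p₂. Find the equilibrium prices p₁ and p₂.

p₁ = 1855/33, p₂ = 694/11

Market 1: 148 - 4p₁ + 3p₂ = 2p₁ → 6p₁ - 3p₂ = 148.
Market 2: 7p₂ - 3p₁ = 273.
Eliminating p₂: 7×(1) + 3×(2) gives 33p₁ = 1855, so p₁ = 1855/33.
Back-substitute into (2): p₂ = (273 + 3×1855/33) / 7 = 694/11.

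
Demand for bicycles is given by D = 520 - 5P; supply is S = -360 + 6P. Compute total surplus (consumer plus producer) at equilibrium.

Total surplus = 2640

Equilibrium: 520 - 5P = -360 + 6P gives P* = 80, Q* = 120.
Demand choke price: P = 104; supply starts at P = 60.
CS = ½(104 − 80)(120) = 1440; PS = ½(80 − 60)(120) = 1200.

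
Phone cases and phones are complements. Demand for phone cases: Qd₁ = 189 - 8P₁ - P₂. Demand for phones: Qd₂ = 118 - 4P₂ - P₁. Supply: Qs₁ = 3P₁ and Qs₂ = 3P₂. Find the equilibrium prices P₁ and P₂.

Market 1: 189 - 8P₁ - P₂ = 3P₁ → 11P₁ + P₂ = 189.
Market 2: 7P₂ + P₁ = 118.
Eliminating P₂: 7×(1) − 1×(2) gives 76P₁ = 1205, so P₁ = 1205/76.
Back-substitute into (2): P₂ = (118 − 1×1205/76) / 7 = 1109/76.

P₁ = 1205/76, P₂ = 1109/76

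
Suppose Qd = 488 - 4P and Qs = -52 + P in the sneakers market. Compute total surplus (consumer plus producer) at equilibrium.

Equilibrium: 488 - 4P = -52 + P gives P* = 108, Q* = 56.
Demand choke price: P = 122; supply starts at P = 52.
CS = ½(122 − 108)(56) = 392; PS = ½(108 − 52)(56) = 1568.

Total surplus = 1960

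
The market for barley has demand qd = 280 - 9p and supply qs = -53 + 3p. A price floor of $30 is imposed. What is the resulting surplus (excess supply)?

Surplus = 27

Equilibrium price would be p* = 27.75, so the floor at 30 binds.
At p = 30: qd = 10, qs = 37.
Surplus = 37 − 10 = 27.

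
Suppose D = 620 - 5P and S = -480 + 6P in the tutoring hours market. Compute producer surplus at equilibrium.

Producer surplus = 1200

Equilibrium: 620 - 5P = -480 + 6P gives P* = 100, Q* = 120.
Supply starts at P = 80 (where S = 0).
PS = ½(100 − 80)(120) = 1200.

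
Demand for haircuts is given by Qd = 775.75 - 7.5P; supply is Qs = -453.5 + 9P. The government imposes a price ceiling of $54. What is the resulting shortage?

Equilibrium price would be P* = 74.5, so the ceiling at 54 binds.
At P = 54: Qd = 775.75 − 7.5(54) = 370.75, Qs = -453.5 + 9(54) = 32.5.
Shortage = 370.75 − 32.5 = 338.25.

Shortage = 338.25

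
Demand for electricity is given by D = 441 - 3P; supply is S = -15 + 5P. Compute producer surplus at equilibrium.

Producer surplus = 7290

Equilibrium: 441 - 3P = -15 + 5P gives P* = 57, Q* = 270.
Supply starts at P = 3 (where S = 0).
PS = ½(57 − 3)(270) = 7290.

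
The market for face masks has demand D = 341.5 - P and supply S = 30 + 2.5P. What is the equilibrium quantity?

Q* = 252.5

Set D = S: 341.5 - P = 30 + 2.5P.
311.5 = 3.5P, so P* = 89.
Q* = 341.5 − 1(89) = 252.5.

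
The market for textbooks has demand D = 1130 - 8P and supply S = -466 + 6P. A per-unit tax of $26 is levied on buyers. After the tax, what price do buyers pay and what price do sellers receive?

Pre-tax equilibrium: P* = 114, Q* = 218.
Tax on buyers shifts demand to D = 1130 − 8(P + 26) = 922 - 8P.
922 - 8P = -466 + 6P gives seller price Ps = 694/7; buyers pay Pb = 694/7 + 26 = 876/7.
New quantity: Q = 1130 − 8(876/7) = 902/7.

Buyers pay 876/7, sellers receive 694/7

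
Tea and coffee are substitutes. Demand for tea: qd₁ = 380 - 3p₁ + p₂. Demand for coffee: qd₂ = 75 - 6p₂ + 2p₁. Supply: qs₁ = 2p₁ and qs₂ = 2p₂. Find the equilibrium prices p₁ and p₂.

p₁ = 3115/38, p₂ = 1135/38

Market 1: 380 - 3p₁ + p₂ = 2p₁ → 5p₁ - p₂ = 380.
Market 2: 8p₂ - 2p₁ = 75.
Eliminating p₂: 8×(1) + 1×(2) gives 38p₁ = 3115, so p₁ = 3115/38.
Back-substitute into (2): p₂ = (75 + 2×3115/38) / 8 = 1135/38.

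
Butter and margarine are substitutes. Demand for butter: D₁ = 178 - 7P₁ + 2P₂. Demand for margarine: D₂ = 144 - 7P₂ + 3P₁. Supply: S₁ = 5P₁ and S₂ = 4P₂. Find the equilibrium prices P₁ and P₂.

Market 1: 178 - 7P₁ + 2P₂ = 5P₁ → 12P₁ - 2P₂ = 178.
Market 2: 11P₂ - 3P₁ = 144.
Eliminating P₂: 11×(1) + 2×(2) gives 126P₁ = 2246, so P₁ = 1123/63.
Back-substitute into (2): P₂ = (144 + 3×1123/63) / 11 = 377/21.

P₁ = 1123/63, P₂ = 377/21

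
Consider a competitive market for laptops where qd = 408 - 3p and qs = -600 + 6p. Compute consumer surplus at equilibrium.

Equilibrium: 408 - 3p = -600 + 6p gives p* = 112, q* = 72.
Demand choke price (qd = 0): p = 136.
CS = ½(136 − 112)(72) = 864.

Consumer surplus = 864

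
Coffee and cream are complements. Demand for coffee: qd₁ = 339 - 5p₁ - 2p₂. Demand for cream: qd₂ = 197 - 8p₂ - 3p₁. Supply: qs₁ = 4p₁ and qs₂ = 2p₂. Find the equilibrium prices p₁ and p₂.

Market 1: 339 - 5p₁ - 2p₂ = 4p₁ → 9p₁ + 2p₂ = 339.
Market 2: 10p₂ + 3p₁ = 197.
Eliminating p₂: 10×(1) − 2×(2) gives 84p₁ = 2996, so p₁ = 107/3.
Back-substitute into (2): p₂ = (197 − 3×107/3) / 10 = 9.

p₁ = 107/3, p₂ = 9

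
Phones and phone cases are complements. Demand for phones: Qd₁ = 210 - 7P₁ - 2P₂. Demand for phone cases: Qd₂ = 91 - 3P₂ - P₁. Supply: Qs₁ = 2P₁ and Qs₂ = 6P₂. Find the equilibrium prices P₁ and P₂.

Market 1: 210 - 7P₁ - 2P₂ = 2P₁ → 9P₁ + 2P₂ = 210.
Market 2: 9P₂ + P₁ = 91.
Eliminating P₂: 9×(1) − 2×(2) gives 79P₁ = 1708, so P₁ = 1708/79.
Back-substitute into (2): P₂ = (91 − 1×1708/79) / 9 = 609/79.

P₁ = 1708/79, P₂ = 609/79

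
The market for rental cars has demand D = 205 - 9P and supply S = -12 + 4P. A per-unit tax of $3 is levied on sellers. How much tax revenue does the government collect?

Pre-tax equilibrium: P* = 217/13, Q* = 712/13.
Tax on sellers shifts supply to S = -12 + 4(P − 3) = -24 + 4P.
205 - 9P = -24 + 4P gives buyer price Pb = 229/13; sellers receive Ps = 229/13 − 3 = 190/13.
New quantity: Q = 205 − 9(229/13) = 604/13.
Revenue = 3 × 604/13 = 1812/13.

Tax revenue = 1812/13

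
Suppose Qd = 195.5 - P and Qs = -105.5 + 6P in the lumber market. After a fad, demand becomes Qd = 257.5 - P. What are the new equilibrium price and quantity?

P' = 363/7, Q' = 2879/14

Original equilibrium: P* = 43, Q* = 152.5.
New equilibrium: 257.5 - P = -105.5 + 6P, so 363 = 7P and P' = 363/7; Q' = 257.5 − 1(363/7) = 2879/14.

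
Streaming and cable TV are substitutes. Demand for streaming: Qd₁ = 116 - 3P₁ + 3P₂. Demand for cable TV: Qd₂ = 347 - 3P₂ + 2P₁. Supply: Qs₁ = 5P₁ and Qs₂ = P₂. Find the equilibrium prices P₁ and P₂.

Market 1: 116 - 3P₁ + 3P₂ = 5P₁ → 8P₁ - 3P₂ = 116.
Market 2: 4P₂ - 2P₁ = 347.
Eliminating P₂: 4×(1) + 3×(2) gives 26P₁ = 1505, so P₁ = 1505/26.
Back-substitute into (2): P₂ = (347 + 2×1505/26) / 4 = 1504/13.

P₁ = 1505/26, P₂ = 1504/13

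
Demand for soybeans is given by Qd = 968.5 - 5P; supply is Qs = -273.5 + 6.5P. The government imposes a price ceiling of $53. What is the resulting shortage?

Shortage = 632.5

Equilibrium price would be P* = 108, so the ceiling at 53 binds.
At P = 53: Qd = 968.5 − 5(53) = 703.5, Qs = -273.5 + 6.5(53) = 71.
Shortage = 703.5 − 71 = 632.5.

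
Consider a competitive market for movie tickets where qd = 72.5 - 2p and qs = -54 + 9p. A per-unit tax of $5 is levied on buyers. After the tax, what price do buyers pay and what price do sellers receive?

Buyers pay 343/22, sellers receive 233/22

Pre-tax equilibrium: p* = 11.5, q* = 49.5.
Tax on buyers shifts demand to qd = 72.5 − 2(p + 5) = 62.5 - 2p.
62.5 - 2p = -54 + 9p gives seller price ps = 233/22; buyers pay pb = 233/22 + 5 = 343/22.
New quantity: q = 72.5 − 2(343/22) = 909/22.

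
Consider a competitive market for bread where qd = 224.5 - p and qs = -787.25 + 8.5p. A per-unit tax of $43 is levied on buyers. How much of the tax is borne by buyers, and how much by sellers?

Pre-tax equilibrium: p* = 106.5, q* = 118.
Tax on buyers shifts demand to qd = 224.5 − 1(p + 43) = 181.5 - p.
181.5 - p = -787.25 + 8.5p gives seller price ps = 3875/38; buyers pay pb = 3875/38 + 43 = 5509/38.
New quantity: q = 224.5 − 1(5509/38) = 1511/19.
Buyer burden = 5509/38 − 106.5 = 731/19; seller burden = 106.5 − 3875/38 = 86/19.

Buyers bear 731/19, sellers bear 86/19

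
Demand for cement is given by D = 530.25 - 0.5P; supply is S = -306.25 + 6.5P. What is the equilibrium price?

P* = 119.5

Set D = S: 530.25 - 0.5P = -306.25 + 6.5P.
836.5 = 7P, so P* = 119.5.
Q* = 530.25 − 0.5(119.5) = 470.5.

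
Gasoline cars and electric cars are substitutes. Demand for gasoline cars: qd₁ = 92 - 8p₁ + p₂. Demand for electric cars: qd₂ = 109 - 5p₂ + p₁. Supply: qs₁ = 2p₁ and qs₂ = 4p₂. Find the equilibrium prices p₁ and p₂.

Market 1: 92 - 8p₁ + p₂ = 2p₁ → 10p₁ - p₂ = 92.
Market 2: 9p₂ - p₁ = 109.
Eliminating p₂: 9×(1) + 1×(2) gives 89p₁ = 937, so p₁ = 937/89.
Back-substitute into (2): p₂ = (109 + 1×937/89) / 9 = 1182/89.

p₁ = 937/89, p₂ = 1182/89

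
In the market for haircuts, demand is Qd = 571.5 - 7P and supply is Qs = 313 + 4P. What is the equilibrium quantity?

Q* = 407

Set Qd = Qs: 571.5 - 7P = 313 + 4P.
258.5 = 11P, so P* = 23.5.
Q* = 571.5 − 7(23.5) = 407.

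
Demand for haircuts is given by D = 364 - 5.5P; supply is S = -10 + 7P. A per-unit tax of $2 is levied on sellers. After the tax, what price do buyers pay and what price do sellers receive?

Buyers pay $31.04, sellers receive $29.04

Pre-tax equilibrium: P* = 29.92, Q* = 199.44.
Tax on sellers shifts supply to S = -10 + 7(P − 2) = -24 + 7P.
364 - 5.5P = -24 + 7P gives buyer price Pb = 31.04; sellers receive Ps = 31.04 − 2 = 29.04.
New quantity: Q = 364 − 5.5(31.04) = 193.28.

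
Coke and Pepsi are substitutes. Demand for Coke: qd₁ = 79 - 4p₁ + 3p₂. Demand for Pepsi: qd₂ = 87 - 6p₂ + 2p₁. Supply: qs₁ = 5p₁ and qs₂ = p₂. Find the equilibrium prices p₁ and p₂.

p₁ = 814/57, p₂ = 941/57

Market 1: 79 - 4p₁ + 3p₂ = 5p₁ → 9p₁ - 3p₂ = 79.
Market 2: 7p₂ - 2p₁ = 87.
Eliminating p₂: 7×(1) + 3×(2) gives 57p₁ = 814, so p₁ = 814/57.
Back-substitute into (2): p₂ = (87 + 2×814/57) / 7 = 941/57.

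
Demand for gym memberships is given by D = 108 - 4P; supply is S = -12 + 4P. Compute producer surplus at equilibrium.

Producer surplus = 288

Equilibrium: 108 - 4P = -12 + 4P gives P* = 15, Q* = 48.
Supply starts at P = 3 (where S = 0).
PS = ½(15 − 3)(48) = 288.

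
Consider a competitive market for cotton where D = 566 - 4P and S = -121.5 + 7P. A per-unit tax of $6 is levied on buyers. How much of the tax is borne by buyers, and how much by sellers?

Buyers bear 42/11, sellers bear 24/11

Pre-tax equilibrium: P* = 62.5, Q* = 316.
Tax on buyers shifts demand to D = 566 − 4(P + 6) = 542 - 4P.
542 - 4P = -121.5 + 7P gives seller price Ps = 1327/22; buyers pay Pb = 1327/22 + 6 = 1459/22.
New quantity: Q = 566 − 4(1459/22) = 3308/11.
Buyer burden = 1459/22 − 62.5 = 42/11; seller burden = 62.5 − 1327/22 = 24/11.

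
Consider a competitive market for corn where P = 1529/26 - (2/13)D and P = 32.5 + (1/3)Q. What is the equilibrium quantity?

Set the two price expressions equal: 1529/26 - (2/13)Q = 32.5 + (1/3)Q.
342/13 = (19/39)Q, so Q* = 54.
P* = 1529/26 − (2/13)(54) = 50.5.

Q* = 54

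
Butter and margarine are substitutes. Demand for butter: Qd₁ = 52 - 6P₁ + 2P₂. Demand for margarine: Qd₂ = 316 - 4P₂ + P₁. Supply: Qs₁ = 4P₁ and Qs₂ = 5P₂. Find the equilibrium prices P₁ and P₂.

Market 1: 52 - 6P₁ + 2P₂ = 4P₁ → 10P₁ - 2P₂ = 52.
Market 2: 9P₂ - P₁ = 316.
Eliminating P₂: 9×(1) + 2×(2) gives 88P₁ = 1100, so P₁ = 12.5.
Back-substitute into (2): P₂ = (316 + 1×12.5) / 9 = 36.5.

P₁ = 12.5, P₂ = 36.5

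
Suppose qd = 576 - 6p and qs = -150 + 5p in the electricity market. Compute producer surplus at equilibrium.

Equilibrium: 576 - 6p = -150 + 5p gives p* = 66, q* = 180.
Supply starts at p = 30 (where qs = 0).
PS = ½(66 − 30)(180) = 3240.

Producer surplus = 3240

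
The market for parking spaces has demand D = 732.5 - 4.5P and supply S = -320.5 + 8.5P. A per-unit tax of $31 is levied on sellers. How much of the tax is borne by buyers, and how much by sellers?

Buyers bear 527/26, sellers bear 279/26

Pre-tax equilibrium: P* = 81, Q* = 368.
Tax on sellers shifts supply to S = -320.5 + 8.5(P − 31) = -584 + 8.5P.
732.5 - 4.5P = -584 + 8.5P gives buyer price Pb = 2633/26; sellers receive Ps = 2633/26 − 31 = 1827/26.
New quantity: Q = 732.5 − 4.5(2633/26) = 14393/52.
Buyer burden = 2633/26 − 81 = 527/26; seller burden = 81 − 1827/26 = 279/26.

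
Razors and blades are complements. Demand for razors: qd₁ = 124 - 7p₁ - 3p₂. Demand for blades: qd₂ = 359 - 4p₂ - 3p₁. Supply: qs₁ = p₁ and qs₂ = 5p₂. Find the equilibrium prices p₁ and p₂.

p₁ = 13/21, p₂ = 2500/63

Market 1: 124 - 7p₁ - 3p₂ = p₁ → 8p₁ + 3p₂ = 124.
Market 2: 9p₂ + 3p₁ = 359.
Eliminating p₂: 9×(1) − 3×(2) gives 63p₁ = 39, so p₁ = 13/21.
Back-substitute into (2): p₂ = (359 − 3×13/21) / 9 = 2500/63.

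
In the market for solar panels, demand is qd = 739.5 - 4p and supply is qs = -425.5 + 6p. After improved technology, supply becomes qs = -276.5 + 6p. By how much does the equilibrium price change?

Δp = -14.9

Original equilibrium: p* = 116.5, q* = 273.5.
New equilibrium: 739.5 - 4p = -276.5 + 6p, so 1016 = 10p and p' = 101.6; q' = 739.5 − 4(101.6) = 333.1.
Change in price: 101.6 − 116.5 = -14.9.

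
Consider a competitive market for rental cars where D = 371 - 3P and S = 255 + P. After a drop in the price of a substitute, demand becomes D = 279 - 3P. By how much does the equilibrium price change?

ΔP = -23

Original equilibrium: P* = 29, Q* = 284.
New equilibrium: 279 - 3P = 255 + P, so 24 = 4P and P' = 6; Q' = 279 − 3(6) = 261.
Change in price: 6 − 29 = -23.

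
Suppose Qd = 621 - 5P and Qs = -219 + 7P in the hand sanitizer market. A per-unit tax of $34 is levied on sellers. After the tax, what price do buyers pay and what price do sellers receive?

Buyers pay 539/6, sellers receive 335/6

Pre-tax equilibrium: P* = 70, Q* = 271.
Tax on sellers shifts supply to Qs = -219 + 7(P − 34) = -457 + 7P.
621 - 5P = -457 + 7P gives buyer price Pb = 539/6; sellers receive Ps = 539/6 − 34 = 335/6.
New quantity: Q = 621 − 5(539/6) = 1031/6.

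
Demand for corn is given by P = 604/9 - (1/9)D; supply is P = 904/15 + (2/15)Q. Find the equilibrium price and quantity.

P* = 64, Q* = 28

Set the two price expressions equal: 604/9 - (1/9)Q = 904/15 + (2/15)Q.
308/45 = (11/45)Q, so Q* = 28.
P* = 604/9 − (1/9)(28) = 64.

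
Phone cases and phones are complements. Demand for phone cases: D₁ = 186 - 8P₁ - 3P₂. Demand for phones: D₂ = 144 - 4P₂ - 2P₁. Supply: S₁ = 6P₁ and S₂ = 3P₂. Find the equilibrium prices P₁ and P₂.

Market 1: 186 - 8P₁ - 3P₂ = 6P₁ → 14P₁ + 3P₂ = 186.
Market 2: 7P₂ + 2P₁ = 144.
Eliminating P₂: 7×(1) − 3×(2) gives 92P₁ = 870, so P₁ = 435/46.
Back-substitute into (2): P₂ = (144 − 2×435/46) / 7 = 411/23.

P₁ = 435/46, P₂ = 411/23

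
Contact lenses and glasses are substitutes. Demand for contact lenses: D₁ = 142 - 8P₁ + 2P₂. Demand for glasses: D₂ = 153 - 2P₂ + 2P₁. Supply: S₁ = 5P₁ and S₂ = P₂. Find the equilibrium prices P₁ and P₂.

P₁ = 732/35, P₂ = 2273/35

Market 1: 142 - 8P₁ + 2P₂ = 5P₁ → 13P₁ - 2P₂ = 142.
Market 2: 3P₂ - 2P₁ = 153.
Eliminating P₂: 3×(1) + 2×(2) gives 35P₁ = 732, so P₁ = 732/35.
Back-substitute into (2): P₂ = (153 + 2×732/35) / 3 = 2273/35.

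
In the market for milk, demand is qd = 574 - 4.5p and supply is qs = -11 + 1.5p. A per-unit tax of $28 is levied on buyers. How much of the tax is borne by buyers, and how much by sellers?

Buyers bear $7, sellers bear $21

Pre-tax equilibrium: p* = 97.5, q* = 135.25.
Tax on buyers shifts demand to qd = 574 − 4.5(p + 28) = 448 - 4.5p.
448 - 4.5p = -11 + 1.5p gives seller price ps = 76.5; buyers pay pb = 76.5 + 28 = 104.5.
New quantity: q = 574 − 4.5(104.5) = 103.75.
Buyer burden = 104.5 − 97.5 = 7; seller burden = 97.5 − 76.5 = 21.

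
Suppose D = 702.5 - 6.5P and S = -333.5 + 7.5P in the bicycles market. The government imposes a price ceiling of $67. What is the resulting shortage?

Shortage = 98

Equilibrium price would be P* = 74, so the ceiling at 67 binds.
At P = 67: D = 702.5 − 6.5(67) = 267, S = -333.5 + 7.5(67) = 169.
Shortage = 267 − 169 = 98.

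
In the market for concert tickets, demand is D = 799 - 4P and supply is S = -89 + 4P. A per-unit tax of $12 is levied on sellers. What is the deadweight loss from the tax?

Pre-tax equilibrium: P* = 111, Q* = 355.
Tax on sellers shifts supply to S = -89 + 4(P − 12) = -137 + 4P.
799 - 4P = -137 + 4P gives buyer price Pb = 117; sellers receive Ps = 117 − 12 = 105.
New quantity: Q = 799 − 4(117) = 331.
DWL = ½ × 12 × (355 − 331) = 144.

Deadweight loss = 144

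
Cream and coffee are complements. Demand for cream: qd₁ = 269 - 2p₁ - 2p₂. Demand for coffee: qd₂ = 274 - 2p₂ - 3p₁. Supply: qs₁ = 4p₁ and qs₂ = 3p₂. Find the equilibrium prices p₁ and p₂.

p₁ = 797/24, p₂ = 34.875

Market 1: 269 - 2p₁ - 2p₂ = 4p₁ → 6p₁ + 2p₂ = 269.
Market 2: 5p₂ + 3p₁ = 274.
Eliminating p₂: 5×(1) − 2×(2) gives 24p₁ = 797, so p₁ = 797/24.
Back-substitute into (2): p₂ = (274 − 3×797/24) / 5 = 34.875.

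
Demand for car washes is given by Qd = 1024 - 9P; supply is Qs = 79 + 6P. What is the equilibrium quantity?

Set Qd = Qs: 1024 - 9P = 79 + 6P.
945 = 15P, so P* = 63.
Q* = 1024 − 9(63) = 457.

Q* = 457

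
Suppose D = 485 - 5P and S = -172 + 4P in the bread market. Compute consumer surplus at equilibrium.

Equilibrium: 485 - 5P = -172 + 4P gives P* = 73, Q* = 120.
Demand choke price (D = 0): P = 97.
CS = ½(97 − 73)(120) = 1440.

Consumer surplus = 1440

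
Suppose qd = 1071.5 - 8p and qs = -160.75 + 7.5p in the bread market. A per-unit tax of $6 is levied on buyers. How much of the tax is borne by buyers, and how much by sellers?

Buyers bear 90/31, sellers bear 96/31

Pre-tax equilibrium: p* = 79.5, q* = 435.5.
Tax on buyers shifts demand to qd = 1071.5 − 8(p + 6) = 1023.5 - 8p.
1023.5 - 8p = -160.75 + 7.5p gives seller price ps = 4737/62; buyers pay pb = 4737/62 + 6 = 5109/62.
New quantity: q = 1071.5 − 8(5109/62) = 25561/62.
Buyer burden = 5109/62 − 79.5 = 90/31; seller burden = 79.5 − 4737/62 = 96/31.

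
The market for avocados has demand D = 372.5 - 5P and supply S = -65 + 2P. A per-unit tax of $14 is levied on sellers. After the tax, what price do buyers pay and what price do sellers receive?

Buyers pay $66.5, sellers receive $52.5

Pre-tax equilibrium: P* = 62.5, Q* = 60.
Tax on sellers shifts supply to S = -65 + 2(P − 14) = -93 + 2P.
372.5 - 5P = -93 + 2P gives buyer price Pb = 66.5; sellers receive Ps = 66.5 − 14 = 52.5.
New quantity: Q = 372.5 − 5(66.5) = 40.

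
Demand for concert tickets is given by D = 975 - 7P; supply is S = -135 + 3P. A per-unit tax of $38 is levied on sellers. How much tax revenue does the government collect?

Pre-tax equilibrium: P* = 111, Q* = 198.
Tax on sellers shifts supply to S = -135 + 3(P − 38) = -249 + 3P.
975 - 7P = -249 + 3P gives buyer price Pb = 122.4; sellers receive Ps = 122.4 − 38 = 84.4.
New quantity: Q = 975 − 7(122.4) = 118.2.
Revenue = 38 × 118.2 = 4491.6.

Tax revenue = 4491.6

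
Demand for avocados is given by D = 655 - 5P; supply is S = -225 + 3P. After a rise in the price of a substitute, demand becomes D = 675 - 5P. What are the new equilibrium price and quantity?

P' = 112.5, Q' = 112.5

Original equilibrium: P* = 110, Q* = 105.
New equilibrium: 675 - 5P = -225 + 3P, so 900 = 8P and P' = 112.5; Q' = 675 − 5(112.5) = 112.5.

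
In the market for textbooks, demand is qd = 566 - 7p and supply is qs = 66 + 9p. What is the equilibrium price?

p* = 31.25

Set qd = qs: 566 - 7p = 66 + 9p.
500 = 16p, so p* = 31.25.
q* = 566 − 7(31.25) = 347.25.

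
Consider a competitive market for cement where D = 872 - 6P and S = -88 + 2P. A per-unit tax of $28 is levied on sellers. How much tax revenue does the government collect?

Pre-tax equilibrium: P* = 120, Q* = 152.
Tax on sellers shifts supply to S = -88 + 2(P − 28) = -144 + 2P.
872 - 6P = -144 + 2P gives buyer price Pb = 127; sellers receive Ps = 127 − 28 = 99.
New quantity: Q = 872 − 6(127) = 110.
Revenue = 28 × 110 = 3080.

Tax revenue = 3080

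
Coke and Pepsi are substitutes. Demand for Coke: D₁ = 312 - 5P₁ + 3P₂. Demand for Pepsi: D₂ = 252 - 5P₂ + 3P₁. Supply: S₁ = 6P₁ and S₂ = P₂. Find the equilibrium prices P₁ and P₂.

Market 1: 312 - 5P₁ + 3P₂ = 6P₁ → 11P₁ - 3P₂ = 312.
Market 2: 6P₂ - 3P₁ = 252.
Eliminating P₂: 6×(1) + 3×(2) gives 57P₁ = 2628, so P₁ = 876/19.
Back-substitute into (2): P₂ = (252 + 3×876/19) / 6 = 1236/19.

P₁ = 876/19, P₂ = 1236/19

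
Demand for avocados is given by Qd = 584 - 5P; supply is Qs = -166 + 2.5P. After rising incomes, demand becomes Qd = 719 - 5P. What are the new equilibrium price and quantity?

Original equilibrium: P* = 100, Q* = 84.
New equilibrium: 719 - 5P = -166 + 2.5P, so 885 = 7.5P and P' = 118; Q' = 719 − 5(118) = 129.

P' = 118, Q' = 129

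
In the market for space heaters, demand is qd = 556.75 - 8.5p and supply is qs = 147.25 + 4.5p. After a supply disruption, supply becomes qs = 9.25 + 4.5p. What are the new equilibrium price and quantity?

p' = 1095/26, q' = 2584/13

Original equilibrium: p* = 31.5, q* = 289.
New equilibrium: 556.75 - 8.5p = 9.25 + 4.5p, so 547.5 = 13p and p' = 1095/26; q' = 556.75 − 8.5(1095/26) = 2584/13.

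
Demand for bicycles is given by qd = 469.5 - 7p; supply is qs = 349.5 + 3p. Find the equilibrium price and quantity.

Set qd = qs: 469.5 - 7p = 349.5 + 3p.
120 = 10p, so p* = 12.
q* = 469.5 − 7(12) = 385.5.

p* = 12, q* = 385.5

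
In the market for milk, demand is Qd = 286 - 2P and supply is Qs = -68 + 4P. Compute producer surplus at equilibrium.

Equilibrium: 286 - 2P = -68 + 4P gives P* = 59, Q* = 168.
Supply starts at P = 17 (where Qs = 0).
PS = ½(59 − 17)(168) = 3528.

Producer surplus = 3528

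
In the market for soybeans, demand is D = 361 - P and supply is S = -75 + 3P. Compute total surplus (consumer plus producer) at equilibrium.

Equilibrium: 361 - P = -75 + 3P gives P* = 109, Q* = 252.
Demand choke price: P = 361; supply starts at P = 25.
CS = ½(361 − 109)(252) = 31752; PS = ½(109 − 25)(252) = 10584.

Total surplus = 42336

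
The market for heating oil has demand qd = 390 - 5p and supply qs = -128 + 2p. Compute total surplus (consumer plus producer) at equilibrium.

Equilibrium: 390 - 5p = -128 + 2p gives p* = 74, q* = 20.
Demand choke price: p = 78; supply starts at p = 64.
CS = ½(78 − 74)(20) = 40; PS = ½(74 − 64)(20) = 100.

Total surplus = 140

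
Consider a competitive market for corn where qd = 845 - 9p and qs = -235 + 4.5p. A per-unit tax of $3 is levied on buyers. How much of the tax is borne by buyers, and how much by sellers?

Buyers bear $1, sellers bear $2

Pre-tax equilibrium: p* = 80, q* = 125.
Tax on buyers shifts demand to qd = 845 − 9(p + 3) = 818 - 9p.
818 - 9p = -235 + 4.5p gives seller price ps = 78; buyers pay pb = 78 + 3 = 81.
New quantity: q = 845 − 9(81) = 116.
Buyer burden = 81 − 80 = 1; seller burden = 80 − 78 = 2.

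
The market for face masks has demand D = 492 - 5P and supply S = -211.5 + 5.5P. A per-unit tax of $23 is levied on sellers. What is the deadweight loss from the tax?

Pre-tax equilibrium: P* = 67, Q* = 157.
Tax on sellers shifts supply to S = -211.5 + 5.5(P − 23) = -338 + 5.5P.
492 - 5P = -338 + 5.5P gives buyer price Pb = 1660/21; sellers receive Ps = 1660/21 − 23 = 1177/21.
New quantity: Q = 492 − 5(1660/21) = 2032/21.
DWL = ½ × 23 × (157 − 2032/21) = 29095/42.

Deadweight loss = 29095/42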